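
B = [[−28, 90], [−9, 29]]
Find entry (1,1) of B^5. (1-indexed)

−298

tr B = 1 and det B = −2, so the characteristic polynomial is λ² − (1)λ + (−2) with roots −1 and 2.
Eigenvectors give P = [[10, 3], [3, 1]] with P⁻¹ = [[1, −3], [−3, 10]], and B = P·diag(−1, 2)·P⁻¹.
Then B^5 = P·diag(−1, 32)·P⁻¹ = [[−10, 96], [−3, 32]] · [[1, −3], [−3, 10]] = [[−298, 990], [−99, 329]].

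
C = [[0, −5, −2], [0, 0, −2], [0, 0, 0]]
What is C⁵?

[[0, 0, 0], [0, 0, 0], [0, 0, 0]]

C is strictly triangular, hence nilpotent: C³ = 0, so C⁵ = 0.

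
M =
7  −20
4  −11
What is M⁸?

tr M = −4 and det M = 3, so the characteristic polynomial is λ² − (−4)λ + (3) with roots −1 and −3.
Eigenvectors give P = [[5, 2], [2, 1]] with P⁻¹ = [[1, −2], [−2, 5]], and M = P·diag(−1, −3)·P⁻¹.
Then M⁸ = P·diag(1, 6561)·P⁻¹ = [[5, 13122], [2, 6561]] · [[1, −2], [−2, 5]] = [[−26239, 65600], [−13120, 32801]].

[[−26239, 65600], [−13120, 32801]]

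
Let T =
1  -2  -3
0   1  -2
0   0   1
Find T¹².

[[1, -24, 228], [0, 1, -24], [0, 0, 1]]

T = I + N where N = [[0, -2, -3], [0, 0, -2], [0, 0, 0]] is strictly upper-triangular, so N³ = 0.
(I + N)¹² = I + 12·N + 66·N² = [[1, -24, 228], [0, 1, -24], [0, 0, 1]].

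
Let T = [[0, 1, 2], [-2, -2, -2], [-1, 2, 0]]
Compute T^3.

T^2 = [[-4, 2, -2], [6, -2, 0], [-4, -5, -6]]
T^3 = [[-2, -12, -12], [4, 10, 16], [16, -6, 2]]

[[-2, -12, -12], [4, 10, 16], [16, -6, 2]]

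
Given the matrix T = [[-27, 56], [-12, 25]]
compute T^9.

tr T = -2 and det T = -3, so the characteristic polynomial is λ² − (-2)λ + (-3) with roots -3 and 1.
Eigenvectors give P = [[7, -2], [3, -1]] with P⁻¹ = [[1, -2], [3, -7]], and T = P·diag(-3, 1)·P⁻¹.
Then T^9 = P·diag(-19683, 1)·P⁻¹ = [[-137781, -2], [-59049, -1]] · [[1, -2], [3, -7]] = [[-137787, 275576], [-59052, 118105]].

[[-137787, 275576], [-59052, 118105]]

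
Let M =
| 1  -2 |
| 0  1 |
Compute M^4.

[[1, -8], [0, 1]]

M = I + N where N = [[0, -2], [0, 0]] is strictly upper-triangular, so N^2 = 0.
(I + N)^4 = I + 4·N = [[1, -8], [0, 1]].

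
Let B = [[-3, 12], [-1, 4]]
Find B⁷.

[[-3, 12], [-1, 4]]

B² = B (a projection; rank 1, trace 1), so B⁷ = B.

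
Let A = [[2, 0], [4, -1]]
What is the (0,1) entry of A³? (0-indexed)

A² = [[4, 0], [4, 1]]
A³ = [[8, 0], [12, -1]]

0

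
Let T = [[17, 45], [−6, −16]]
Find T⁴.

tr T = 1 and det T = −2, so the characteristic polynomial is λ² − (1)λ + (−2) with roots −1 and 2.
Eigenvectors give P = [[−5, 3], [2, −1]] with P⁻¹ = [[1, 3], [2, 5]], and T = P·diag(−1, 2)·P⁻¹.
Then T⁴ = P·diag(1, 16)·P⁻¹ = [[−5, 48], [2, −16]] · [[1, 3], [2, 5]] = [[91, 225], [−30, −74]].

[[91, 225], [−30, −74]]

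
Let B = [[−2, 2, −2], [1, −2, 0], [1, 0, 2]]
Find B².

[[4, −8, 0], [−4, 6, −2], [0, 2, 2]]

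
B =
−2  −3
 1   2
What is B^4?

B² = I (check: tr B = 0 and det B = −1), so B^4 = I since 4 is even.

[[1, 0], [0, 1]]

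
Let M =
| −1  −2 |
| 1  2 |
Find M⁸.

[[−1, −2], [1, 2]]

M² = M (a projection; rank 1, trace 1), so M⁸ = M.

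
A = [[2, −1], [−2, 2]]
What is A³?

[[20, −14], [−28, 20]]

A² = [[6, −4], [−8, 6]]
A³ = [[20, −14], [−28, 20]]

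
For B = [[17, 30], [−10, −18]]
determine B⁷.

[[7073, 13890], [−4630, −9132]]

tr B = −1 and det B = −6, so the characteristic polynomial is λ² − (−1)λ + (−6) with roots 2 and −3.
Eigenvectors give P = [[2, 3], [−1, −2]] with P⁻¹ = [[2, 3], [−1, −2]], and B = P·diag(2, −3)·P⁻¹.
Then B⁷ = P·diag(128, −2187)·P⁻¹ = [[256, −6561], [−128, 4374]] · [[2, 3], [−1, −2]] = [[7073, 13890], [−4630, −9132]].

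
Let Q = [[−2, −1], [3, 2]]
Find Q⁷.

Q² = I (check: tr Q = 0 and det Q = −1), so Q⁷ = Q since 7 is odd.

[[−2, −1], [3, 2]]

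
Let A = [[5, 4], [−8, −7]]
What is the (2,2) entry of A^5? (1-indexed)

tr A = −2 and det A = −3, so the characteristic polynomial is λ² − (−2)λ + (−3) with roots 1 and −3.
Eigenvectors give P = [[−1, −1], [1, 2]] with P⁻¹ = [[−2, −1], [1, 1]], and A = P·diag(1, −3)·P⁻¹.
Then A^5 = P·diag(1, −243)·P⁻¹ = [[−1, 243], [1, −486]] · [[−2, −1], [1, 1]] = [[245, 244], [−488, −487]].

−487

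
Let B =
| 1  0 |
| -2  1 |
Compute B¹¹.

[[1, 0], [-22, 1]]

B = I + N where N = [[0, 0], [-2, 0]] is strictly lower-triangular, so N² = 0.
(I + N)¹¹ = I + 11·N = [[1, 0], [-22, 1]].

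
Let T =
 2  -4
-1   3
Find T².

[[8, -20], [-5, 13]]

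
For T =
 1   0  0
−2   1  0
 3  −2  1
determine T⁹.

[[1, 0, 0], [−18, 1, 0], [171, −18, 1]]

T = I + N where N = [[0, 0, 0], [−2, 0, 0], [3, −2, 0]] is strictly lower-triangular, so N³ = 0.
(I + N)⁹ = I + 9·N + 36·N² = [[1, 0, 0], [−18, 1, 0], [171, −18, 1]].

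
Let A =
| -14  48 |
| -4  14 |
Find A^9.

tr A = 0 and det A = -4, so the characteristic polynomial is λ² − (0)λ + (-4) with roots -2 and 2.
Eigenvectors give P = [[4, 3], [1, 1]] with P⁻¹ = [[1, -3], [-1, 4]], and A = P·diag(-2, 2)·P⁻¹.
Then A^9 = P·diag(-512, 512)·P⁻¹ = [[-2048, 1536], [-512, 512]] · [[1, -3], [-1, 4]] = [[-3584, 12288], [-1024, 3584]].

[[-3584, 12288], [-1024, 3584]]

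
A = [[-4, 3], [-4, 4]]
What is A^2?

[[4, 0], [0, 4]]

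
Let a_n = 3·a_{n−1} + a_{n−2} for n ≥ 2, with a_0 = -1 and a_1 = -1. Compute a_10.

-55807

With companion matrix T = [[3, 1], [1, 0]], [a_n, a_{n−1}]ᵀ = T·[a_{n−1}, a_{n−2}]ᵀ, so [a_10, a_9]ᵀ = T⁹·[a_1, a_0]ᵀ.
T⁹ = [[42837, 12970], [12970, 3927]], giving [a_10, a_9]ᵀ = [[-55807], [-16897]].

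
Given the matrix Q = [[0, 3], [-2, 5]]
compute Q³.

tr Q = 5 and det Q = 6, so the characteristic polynomial is λ² − (5)λ + (6) with roots 3 and 2.
Eigenvectors give P = [[1, 3], [1, 2]] with P⁻¹ = [[-2, 3], [1, -1]], and Q = P·diag(3, 2)·P⁻¹.
Then Q³ = P·diag(27, 8)·P⁻¹ = [[27, 24], [27, 16]] · [[-2, 3], [1, -1]] = [[-30, 57], [-38, 65]].

[[-30, 57], [-38, 65]]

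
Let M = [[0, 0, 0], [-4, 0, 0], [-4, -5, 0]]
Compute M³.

M is strictly triangular, hence nilpotent: M³ = 0, so M³ = 0.

[[0, 0, 0], [0, 0, 0], [0, 0, 0]]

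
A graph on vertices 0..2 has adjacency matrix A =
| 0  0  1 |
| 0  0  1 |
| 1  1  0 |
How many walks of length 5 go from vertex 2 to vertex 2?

0

The number of length-5 walks from vertex 2 to vertex 2 is entry (2,2) of A^5, where A is the adjacency matrix.
A^2 = [[1, 1, 0], [1, 1, 0], [0, 0, 2]]
A^3 = [[0, 0, 2], [0, 0, 2], [2, 2, 0]]
A^4 = [[2, 2, 0], [2, 2, 0], [0, 0, 4]]
A^5 = [[0, 0, 4], [0, 0, 4], [4, 4, 0]]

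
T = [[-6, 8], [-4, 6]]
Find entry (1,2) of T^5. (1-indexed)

tr T = 0 and det T = -4, so the characteristic polynomial is λ² − (0)λ + (-4) with roots -2 and 2.
Eigenvectors give P = [[2, 1], [1, 1]] with P⁻¹ = [[1, -1], [-1, 2]], and T = P·diag(-2, 2)·P⁻¹.
Then T^5 = P·diag(-32, 32)·P⁻¹ = [[-64, 32], [-32, 32]] · [[1, -1], [-1, 2]] = [[-96, 128], [-64, 96]].

128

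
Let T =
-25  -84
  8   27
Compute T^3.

tr T = 2 and det T = -3, so the characteristic polynomial is λ² − (2)λ + (-3) with roots -1 and 3.
Eigenvectors give P = [[7, 3], [-2, -1]] with P⁻¹ = [[1, 3], [-2, -7]], and T = P·diag(-1, 3)·P⁻¹.
Then T^3 = P·diag(-1, 27)·P⁻¹ = [[-7, 81], [2, -27]] · [[1, 3], [-2, -7]] = [[-169, -588], [56, 195]].

[[-169, -588], [56, 195]]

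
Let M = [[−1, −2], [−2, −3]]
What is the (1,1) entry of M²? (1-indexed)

5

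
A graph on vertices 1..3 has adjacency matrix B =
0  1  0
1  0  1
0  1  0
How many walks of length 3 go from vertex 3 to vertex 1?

0

The number of length-3 walks from vertex 3 to vertex 1 is entry (3,1) of B³, where B is the adjacency matrix.
B² = [[1, 0, 1], [0, 2, 0], [1, 0, 1]]
B³ = [[0, 2, 0], [2, 0, 2], [0, 2, 0]]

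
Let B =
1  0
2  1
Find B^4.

B = I + N where N = [[0, 0], [2, 0]] is strictly lower-triangular, so N^2 = 0.
(I + N)^4 = I + 4·N = [[1, 0], [8, 1]].

[[1, 0], [8, 1]]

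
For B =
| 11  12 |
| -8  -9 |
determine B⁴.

tr B = 2 and det B = -3, so the characteristic polynomial is λ² − (2)λ + (-3) with roots 3 and -1.
Eigenvectors give P = [[-3, -1], [2, 1]] with P⁻¹ = [[-1, -1], [2, 3]], and B = P·diag(3, -1)·P⁻¹.
Then B⁴ = P·diag(81, 1)·P⁻¹ = [[-243, -1], [162, 1]] · [[-1, -1], [2, 3]] = [[241, 240], [-160, -159]].

[[241, 240], [-160, -159]]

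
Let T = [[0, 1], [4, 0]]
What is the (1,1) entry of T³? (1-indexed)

0

T² = [[4, 0], [0, 4]]
T³ = [[0, 4], [16, 0]]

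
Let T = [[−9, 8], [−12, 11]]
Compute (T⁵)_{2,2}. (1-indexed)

731

tr T = 2 and det T = −3, so the characteristic polynomial is λ² − (2)λ + (−3) with roots −1 and 3.
Eigenvectors give P = [[1, −2], [1, −3]] with P⁻¹ = [[3, −2], [1, −1]], and T = P·diag(−1, 3)·P⁻¹.
Then T⁵ = P·diag(−1, 243)·P⁻¹ = [[−1, −486], [−1, −729]] · [[3, −2], [1, −1]] = [[−489, 488], [−732, 731]].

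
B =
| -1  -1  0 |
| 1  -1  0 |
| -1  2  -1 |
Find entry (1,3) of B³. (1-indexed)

B² = [[0, 2, 0], [-2, 0, 0], [4, -3, 1]]
B³ = [[2, -2, 0], [2, 2, 0], [-8, 1, -1]]

0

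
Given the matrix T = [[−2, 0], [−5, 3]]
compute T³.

[[−8, 0], [−35, 27]]

tr T = 1 and det T = −6, so the characteristic polynomial is λ² − (1)λ + (−6) with roots −2 and 3.
Eigenvectors give P = [[−1, 0], [−1, 1]] with P⁻¹ = [[−1, 0], [−1, 1]], and T = P·diag(−2, 3)·P⁻¹.
Then T³ = P·diag(−8, 27)·P⁻¹ = [[8, 0], [8, 27]] · [[−1, 0], [−1, 1]] = [[−8, 0], [−35, 27]].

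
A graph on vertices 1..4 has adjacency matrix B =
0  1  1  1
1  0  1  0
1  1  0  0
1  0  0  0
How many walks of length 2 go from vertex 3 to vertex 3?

2

The number of length-2 walks from vertex 3 to vertex 3 is entry (3,3) of B², where B is the adjacency matrix.
B² = [[3, 1, 1, 0], [1, 2, 1, 1], [1, 1, 2, 1], [0, 1, 1, 1]]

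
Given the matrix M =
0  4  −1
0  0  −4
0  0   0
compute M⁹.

M is strictly triangular, hence nilpotent: M³ = 0, so M⁹ = 0.

[[0, 0, 0], [0, 0, 0], [0, 0, 0]]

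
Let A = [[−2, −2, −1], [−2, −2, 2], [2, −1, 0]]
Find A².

[[6, 9, −2], [12, 6, −2], [−2, −2, −4]]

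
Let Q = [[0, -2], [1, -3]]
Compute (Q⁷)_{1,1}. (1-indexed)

tr Q = -3 and det Q = 2, so the characteristic polynomial is λ² − (-3)λ + (2) with roots -2 and -1.
Eigenvectors give P = [[1, 2], [1, 1]] with P⁻¹ = [[-1, 2], [1, -1]], and Q = P·diag(-2, -1)·P⁻¹.
Then Q⁷ = P·diag(-128, -1)·P⁻¹ = [[-128, -2], [-128, -1]] · [[-1, 2], [1, -1]] = [[126, -254], [127, -255]].

126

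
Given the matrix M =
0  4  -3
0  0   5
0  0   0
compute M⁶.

M is strictly triangular, hence nilpotent: M³ = 0, so M⁶ = 0.

[[0, 0, 0], [0, 0, 0], [0, 0, 0]]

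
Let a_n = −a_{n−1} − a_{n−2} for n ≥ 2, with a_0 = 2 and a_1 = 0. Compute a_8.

−2

With companion matrix A = [[−1, −1], [1, 0]], [a_n, a_{n−1}]ᵀ = A·[a_{n−1}, a_{n−2}]ᵀ, so [a_8, a_7]ᵀ = A⁷·[a_1, a_0]ᵀ.
A⁷ = [[−1, −1], [1, 0]], giving [a_8, a_7]ᵀ = [[−2], [0]].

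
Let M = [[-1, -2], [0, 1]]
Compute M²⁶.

M² = I (check: tr M = 0 and det M = -1), so M²⁶ = I since 26 is even.

[[1, 0], [0, 1]]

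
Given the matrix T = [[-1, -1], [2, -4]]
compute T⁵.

[[179, -211], [422, -454]]

tr T = -5 and det T = 6, so the characteristic polynomial is λ² − (-5)λ + (6) with roots -2 and -3.
Eigenvectors give P = [[-1, -1], [-1, -2]] with P⁻¹ = [[-2, 1], [1, -1]], and T = P·diag(-2, -3)·P⁻¹.
Then T⁵ = P·diag(-32, -243)·P⁻¹ = [[32, 243], [32, 486]] · [[-2, 1], [1, -1]] = [[179, -211], [422, -454]].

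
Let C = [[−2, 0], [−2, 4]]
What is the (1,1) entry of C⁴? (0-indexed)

C² = [[4, 0], [−4, 16]]
C³ = [[−8, 0], [−24, 64]]
C⁴ = [[16, 0], [−80, 256]]

256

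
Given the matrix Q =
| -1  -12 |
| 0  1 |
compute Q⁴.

Q² = I (check: tr Q = 0 and det Q = -1), so Q⁴ = I since 4 is even.

[[1, 0], [0, 1]]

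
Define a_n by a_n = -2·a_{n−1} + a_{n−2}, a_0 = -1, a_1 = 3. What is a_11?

With companion matrix B = [[-2, 1], [1, 0]], [a_n, a_{n−1}]ᵀ = B·[a_{n−1}, a_{n−2}]ᵀ, so [a_11, a_10]ᵀ = B^10·[a_1, a_0]ᵀ.
B^10 = [[5741, -2378], [-2378, 985]], giving [a_11, a_10]ᵀ = [[19601], [-8119]].

19601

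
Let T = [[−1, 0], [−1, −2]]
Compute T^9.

[[−1, 0], [−511, −512]]

tr T = −3 and det T = 2, so the characteristic polynomial is λ² − (−3)λ + (2) with roots −2 and −1.
Eigenvectors give P = [[0, −1], [1, 1]] with P⁻¹ = [[1, 1], [−1, 0]], and T = P·diag(−2, −1)·P⁻¹.
Then T^9 = P·diag(−512, −1)·P⁻¹ = [[0, 1], [−512, −1]] · [[1, 1], [−1, 0]] = [[−1, 0], [−511, −512]].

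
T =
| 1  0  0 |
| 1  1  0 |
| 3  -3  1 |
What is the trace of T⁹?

T = I + N where N = [[0, 0, 0], [1, 0, 0], [3, -3, 0]] is strictly lower-triangular, so N³ = 0.
(I + N)⁹ = I + 9·N + 36·N² = [[1, 0, 0], [9, 1, 0], [-81, -27, 1]].

3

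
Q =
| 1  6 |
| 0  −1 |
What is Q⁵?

Q² = I (check: tr Q = 0 and det Q = −1), so Q⁵ = Q since 5 is odd.

[[1, 6], [0, −1]]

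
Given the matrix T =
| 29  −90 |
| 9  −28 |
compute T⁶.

tr T = 1 and det T = −2, so the characteristic polynomial is λ² − (1)λ + (−2) with roots 2 and −1.
Eigenvectors give P = [[10, −3], [3, −1]] with P⁻¹ = [[1, −3], [3, −10]], and T = P·diag(2, −1)·P⁻¹.
Then T⁶ = P·diag(64, 1)·P⁻¹ = [[640, −3], [192, −1]] · [[1, −3], [3, −10]] = [[631, −1890], [189, −566]].

[[631, −1890], [189, −566]]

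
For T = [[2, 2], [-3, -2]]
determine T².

[[-2, 0], [0, -2]]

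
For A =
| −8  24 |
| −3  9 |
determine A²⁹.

[[−8, 24], [−3, 9]]

A² = A (a projection; rank 1, trace 1), so A²⁹ = A.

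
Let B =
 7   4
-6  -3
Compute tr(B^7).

2188

tr B = 4 and det B = 3, so the characteristic polynomial is λ² − (4)λ + (3) with roots 3 and 1.
Eigenvectors give P = [[1, 2], [-1, -3]] with P⁻¹ = [[3, 2], [-1, -1]], and B = P·diag(3, 1)·P⁻¹.
Then B^7 = P·diag(2187, 1)·P⁻¹ = [[2187, 2], [-2187, -3]] · [[3, 2], [-1, -1]] = [[6559, 4372], [-6558, -4371]].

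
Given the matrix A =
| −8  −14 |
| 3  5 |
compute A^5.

tr A = −3 and det A = 2, so the characteristic polynomial is λ² − (−3)λ + (2) with roots −1 and −2.
Eigenvectors give P = [[−2, 7], [1, −3]] with P⁻¹ = [[3, 7], [1, 2]], and A = P·diag(−1, −2)·P⁻¹.
Then A^5 = P·diag(−1, −32)·P⁻¹ = [[2, −224], [−1, 96]] · [[3, 7], [1, 2]] = [[−218, −434], [93, 185]].

[[−218, −434], [93, 185]]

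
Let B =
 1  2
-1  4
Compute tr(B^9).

20195

tr B = 5 and det B = 6, so the characteristic polynomial is λ² − (5)λ + (6) with roots 2 and 3.
Eigenvectors give P = [[-2, -1], [-1, -1]] with P⁻¹ = [[-1, 1], [1, -2]], and B = P·diag(2, 3)·P⁻¹.
Then B^9 = P·diag(512, 19683)·P⁻¹ = [[-1024, -19683], [-512, -19683]] · [[-1, 1], [1, -2]] = [[-18659, 38342], [-19171, 38854]].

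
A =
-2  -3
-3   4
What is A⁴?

[[205, -228], [-228, 661]]

A² = [[13, -6], [-6, 25]]
A³ = [[-8, -63], [-63, 118]]
A⁴ = [[205, -228], [-228, 661]]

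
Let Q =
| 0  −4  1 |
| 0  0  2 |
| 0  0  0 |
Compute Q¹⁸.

[[0, 0, 0], [0, 0, 0], [0, 0, 0]]

Q is strictly triangular, hence nilpotent: Q³ = 0, so Q¹⁸ = 0.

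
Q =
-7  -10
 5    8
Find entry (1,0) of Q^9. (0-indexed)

tr Q = 1 and det Q = -6, so the characteristic polynomial is λ² − (1)λ + (-6) with roots -2 and 3.
Eigenvectors give P = [[-2, -1], [1, 1]] with P⁻¹ = [[-1, -1], [1, 2]], and Q = P·diag(-2, 3)·P⁻¹.
Then Q^9 = P·diag(-512, 19683)·P⁻¹ = [[1024, -19683], [-512, 19683]] · [[-1, -1], [1, 2]] = [[-20707, -40390], [20195, 39878]].

20195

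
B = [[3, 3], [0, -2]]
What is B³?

[[27, 21], [0, -8]]

B² = [[9, 3], [0, 4]]
B³ = [[27, 21], [0, -8]]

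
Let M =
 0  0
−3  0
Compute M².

[[0, 0], [0, 0]]

M is strictly triangular, hence nilpotent: M² = 0, so M² = 0.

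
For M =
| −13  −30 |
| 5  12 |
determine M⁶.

[[2059, 3990], [−665, −1266]]

tr M = −1 and det M = −6, so the characteristic polynomial is λ² − (−1)λ + (−6) with roots −3 and 2.
Eigenvectors give P = [[3, 2], [−1, −1]] with P⁻¹ = [[1, 2], [−1, −3]], and M = P·diag(−3, 2)·P⁻¹.
Then M⁶ = P·diag(729, 64)·P⁻¹ = [[2187, 128], [−729, −64]] · [[1, 2], [−1, −3]] = [[2059, 3990], [−665, −1266]].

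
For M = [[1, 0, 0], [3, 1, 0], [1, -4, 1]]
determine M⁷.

M = I + N where N = [[0, 0, 0], [3, 0, 0], [1, -4, 0]] is strictly lower-triangular, so N³ = 0.
(I + N)⁷ = I + 7·N + 21·N² = [[1, 0, 0], [21, 1, 0], [-245, -28, 1]].

[[1, 0, 0], [21, 1, 0], [-245, -28, 1]]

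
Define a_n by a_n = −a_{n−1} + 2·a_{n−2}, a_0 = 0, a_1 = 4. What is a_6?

−84

With companion matrix C = [[−1, 2], [1, 0]], [a_n, a_{n−1}]ᵀ = C·[a_{n−1}, a_{n−2}]ᵀ, so [a_6, a_5]ᵀ = C⁵·[a_1, a_0]ᵀ.
C⁵ = [[−21, 22], [11, −10]], giving [a_6, a_5]ᵀ = [[−84], [44]].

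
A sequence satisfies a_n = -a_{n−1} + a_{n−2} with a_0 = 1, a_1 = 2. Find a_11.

123

With companion matrix M = [[-1, 1], [1, 0]], [a_n, a_{n−1}]ᵀ = M·[a_{n−1}, a_{n−2}]ᵀ, so [a_11, a_10]ᵀ = M¹⁰·[a_1, a_0]ᵀ.
M¹⁰ = [[89, -55], [-55, 34]], giving [a_11, a_10]ᵀ = [[123], [-76]].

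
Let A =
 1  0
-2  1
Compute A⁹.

A = I + N where N = [[0, 0], [-2, 0]] is strictly lower-triangular, so N² = 0.
(I + N)⁹ = I + 9·N = [[1, 0], [-18, 1]].

[[1, 0], [-18, 1]]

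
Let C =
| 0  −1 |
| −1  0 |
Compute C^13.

[[0, −1], [−1, 0]]

C² = I (check: tr C = 0 and det C = −1), so C^13 = C since 13 is odd.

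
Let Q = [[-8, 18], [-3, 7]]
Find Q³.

tr Q = -1 and det Q = -2, so the characteristic polynomial is λ² − (-1)λ + (-2) with roots -2 and 1.
Eigenvectors give P = [[-3, -2], [-1, -1]] with P⁻¹ = [[-1, 2], [1, -3]], and Q = P·diag(-2, 1)·P⁻¹.
Then Q³ = P·diag(-8, 1)·P⁻¹ = [[24, -2], [8, -1]] · [[-1, 2], [1, -3]] = [[-26, 54], [-9, 19]].

[[-26, 54], [-9, 19]]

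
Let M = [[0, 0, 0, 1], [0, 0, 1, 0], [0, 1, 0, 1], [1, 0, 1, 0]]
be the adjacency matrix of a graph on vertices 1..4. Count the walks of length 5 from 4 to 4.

The number of length-5 walks from vertex 4 to vertex 4 is entry (4,4) of M⁵, where M is the adjacency matrix.
M² = [[1, 0, 1, 0], [0, 1, 0, 1], [1, 0, 2, 0], [0, 1, 0, 2]]
M³ = [[0, 1, 0, 2], [1, 0, 2, 0], [0, 2, 0, 3], [2, 0, 3, 0]]
M⁴ = [[2, 0, 3, 0], [0, 2, 0, 3], [3, 0, 5, 0], [0, 3, 0, 5]]
M⁵ = [[0, 3, 0, 5], [3, 0, 5, 0], [0, 5, 0, 8], [5, 0, 8, 0]]

0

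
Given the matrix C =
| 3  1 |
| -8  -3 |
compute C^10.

[[1, 0], [0, 1]]

C² = I (check: tr C = 0 and det C = -1), so C^10 = I since 10 is even.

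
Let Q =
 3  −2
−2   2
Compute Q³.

[[59, −46], [−46, 36]]

Q² = [[13, −10], [−10, 8]]
Q³ = [[59, −46], [−46, 36]]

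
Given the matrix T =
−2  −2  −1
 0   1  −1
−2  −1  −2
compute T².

[[6, 3, 6], [2, 2, 1], [8, 5, 7]]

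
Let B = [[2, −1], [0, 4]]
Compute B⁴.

B² = [[4, −6], [0, 16]]
B³ = [[8, −28], [0, 64]]
B⁴ = [[16, −120], [0, 256]]

[[16, −120], [0, 256]]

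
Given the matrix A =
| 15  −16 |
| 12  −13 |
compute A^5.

[[975, −976], [732, −733]]

tr A = 2 and det A = −3, so the characteristic polynomial is λ² − (2)λ + (−3) with roots −1 and 3.
Eigenvectors give P = [[1, 4], [1, 3]] with P⁻¹ = [[−3, 4], [1, −1]], and A = P·diag(−1, 3)·P⁻¹.
Then A^5 = P·diag(−1, 243)·P⁻¹ = [[−1, 972], [−1, 729]] · [[−3, 4], [1, −1]] = [[975, −976], [732, −733]].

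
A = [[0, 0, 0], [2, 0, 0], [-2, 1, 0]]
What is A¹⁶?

A is strictly triangular, hence nilpotent: A³ = 0, so A¹⁶ = 0.

[[0, 0, 0], [0, 0, 0], [0, 0, 0]]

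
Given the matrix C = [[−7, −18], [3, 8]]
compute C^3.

tr C = 1 and det C = −2, so the characteristic polynomial is λ² − (1)λ + (−2) with roots 2 and −1.
Eigenvectors give P = [[2, 3], [−1, −1]] with P⁻¹ = [[−1, −3], [1, 2]], and C = P·diag(2, −1)·P⁻¹.
Then C^3 = P·diag(8, −1)·P⁻¹ = [[16, −3], [−8, 1]] · [[−1, −3], [1, 2]] = [[−19, −54], [9, 26]].

[[−19, −54], [9, 26]]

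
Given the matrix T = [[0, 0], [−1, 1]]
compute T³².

T² = T (a projection; rank 1, trace 1), so T³² = T.

[[0, 0], [−1, 1]]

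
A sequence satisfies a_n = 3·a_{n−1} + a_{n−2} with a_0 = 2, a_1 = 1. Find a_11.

227155

With companion matrix C = [[3, 1], [1, 0]], [a_n, a_{n−1}]ᵀ = C·[a_{n−1}, a_{n−2}]ᵀ, so [a_11, a_10]ᵀ = C¹⁰·[a_1, a_0]ᵀ.
C¹⁰ = [[141481, 42837], [42837, 12970]], giving [a_11, a_10]ᵀ = [[227155], [68777]].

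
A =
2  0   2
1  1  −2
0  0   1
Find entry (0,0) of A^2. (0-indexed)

4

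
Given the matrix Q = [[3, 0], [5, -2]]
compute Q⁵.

[[243, 0], [275, -32]]

tr Q = 1 and det Q = -6, so the characteristic polynomial is λ² − (1)λ + (-6) with roots -2 and 3.
Eigenvectors give P = [[0, 1], [-1, 1]] with P⁻¹ = [[1, -1], [1, 0]], and Q = P·diag(-2, 3)·P⁻¹.
Then Q⁵ = P·diag(-32, 243)·P⁻¹ = [[0, 243], [32, 243]] · [[1, -1], [1, 0]] = [[243, 0], [275, -32]].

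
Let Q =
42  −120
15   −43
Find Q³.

[[288, −840], [105, −307]]

tr Q = −1 and det Q = −6, so the characteristic polynomial is λ² − (−1)λ + (−6) with roots −3 and 2.
Eigenvectors give P = [[−8, 3], [−3, 1]] with P⁻¹ = [[1, −3], [3, −8]], and Q = P·diag(−3, 2)·P⁻¹.
Then Q³ = P·diag(−27, 8)·P⁻¹ = [[216, 24], [81, 8]] · [[1, −3], [3, −8]] = [[288, −840], [105, −307]].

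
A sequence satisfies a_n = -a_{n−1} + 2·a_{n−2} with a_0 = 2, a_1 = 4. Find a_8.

With companion matrix T = [[-1, 2], [1, 0]], [a_n, a_{n−1}]ᵀ = T·[a_{n−1}, a_{n−2}]ᵀ, so [a_8, a_7]ᵀ = T⁷·[a_1, a_0]ᵀ.
T⁷ = [[-85, 86], [43, -42]], giving [a_8, a_7]ᵀ = [[-168], [88]].

-168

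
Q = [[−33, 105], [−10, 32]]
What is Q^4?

[[471, −1365], [130, −374]]

tr Q = −1 and det Q = −6, so the characteristic polynomial is λ² − (−1)λ + (−6) with roots 2 and −3.
Eigenvectors give P = [[3, 7], [1, 2]] with P⁻¹ = [[−2, 7], [1, −3]], and Q = P·diag(2, −3)·P⁻¹.
Then Q^4 = P·diag(16, 81)·P⁻¹ = [[48, 567], [16, 162]] · [[−2, 7], [1, −3]] = [[471, −1365], [130, −374]].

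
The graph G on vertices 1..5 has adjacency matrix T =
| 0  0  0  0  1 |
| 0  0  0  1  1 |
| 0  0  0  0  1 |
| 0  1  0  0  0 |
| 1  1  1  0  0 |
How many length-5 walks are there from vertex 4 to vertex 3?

4

The number of length-5 walks from vertex 4 to vertex 3 is entry (4,3) of T⁵, where T is the adjacency matrix.
T² = [[1, 1, 1, 0, 0], [1, 2, 1, 0, 0], [1, 1, 1, 0, 0], [0, 0, 0, 1, 1], [0, 0, 0, 1, 3]]
T³ = [[0, 0, 0, 1, 3], [0, 0, 0, 2, 4], [0, 0, 0, 1, 3], [1, 2, 1, 0, 0], [3, 4, 3, 0, 0]]
T⁴ = [[3, 4, 3, 0, 0], [4, 6, 4, 0, 0], [3, 4, 3, 0, 0], [0, 0, 0, 2, 4], [0, 0, 0, 4, 10]]
T⁵ = [[0, 0, 0, 4, 10], [0, 0, 0, 6, 14], [0, 0, 0, 4, 10], [4, 6, 4, 0, 0], [10, 14, 10, 0, 0]]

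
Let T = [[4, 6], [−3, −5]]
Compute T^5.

[[34, 66], [−33, −65]]

tr T = −1 and det T = −2, so the characteristic polynomial is λ² − (−1)λ + (−2) with roots −2 and 1.
Eigenvectors give P = [[−1, −2], [1, 1]] with P⁻¹ = [[1, 2], [−1, −1]], and T = P·diag(−2, 1)·P⁻¹.
Then T^5 = P·diag(−32, 1)·P⁻¹ = [[32, −2], [−32, 1]] · [[1, 2], [−1, −1]] = [[34, 66], [−33, −65]].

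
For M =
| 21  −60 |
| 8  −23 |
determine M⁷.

tr M = −2 and det M = −3, so the characteristic polynomial is λ² − (−2)λ + (−3) with roots −3 and 1.
Eigenvectors give P = [[5, 3], [2, 1]] with P⁻¹ = [[−1, 3], [2, −5]], and M = P·diag(−3, 1)·P⁻¹.
Then M⁷ = P·diag(−2187, 1)·P⁻¹ = [[−10935, 3], [−4374, 1]] · [[−1, 3], [2, −5]] = [[10941, −32820], [4376, −13127]].

[[10941, −32820], [4376, −13127]]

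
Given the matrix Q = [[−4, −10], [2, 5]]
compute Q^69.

Q² = Q (a projection; rank 1, trace 1), so Q^69 = Q.

[[−4, −10], [2, 5]]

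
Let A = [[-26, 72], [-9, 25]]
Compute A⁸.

[[2296, -6120], [765, -2039]]

tr A = -1 and det A = -2, so the characteristic polynomial is λ² − (-1)λ + (-2) with roots -2 and 1.
Eigenvectors give P = [[3, -8], [1, -3]] with P⁻¹ = [[3, -8], [1, -3]], and A = P·diag(-2, 1)·P⁻¹.
Then A⁸ = P·diag(256, 1)·P⁻¹ = [[768, -8], [256, -3]] · [[3, -8], [1, -3]] = [[2296, -6120], [765, -2039]].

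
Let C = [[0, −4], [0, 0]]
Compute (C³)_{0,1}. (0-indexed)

0

C² = [[0, 0], [0, 0]]
C³ = [[0, 0], [0, 0]]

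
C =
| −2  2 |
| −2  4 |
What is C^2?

[[0, 4], [−4, 12]]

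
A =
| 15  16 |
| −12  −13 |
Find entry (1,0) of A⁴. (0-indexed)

−240

tr A = 2 and det A = −3, so the characteristic polynomial is λ² − (2)λ + (−3) with roots 3 and −1.
Eigenvectors give P = [[−4, 1], [3, −1]] with P⁻¹ = [[−1, −1], [−3, −4]], and A = P·diag(3, −1)·P⁻¹.
Then A⁴ = P·diag(81, 1)·P⁻¹ = [[−324, 1], [243, −1]] · [[−1, −1], [−3, −4]] = [[321, 320], [−240, −239]].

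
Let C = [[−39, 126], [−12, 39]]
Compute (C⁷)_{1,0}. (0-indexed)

tr C = 0 and det C = −9, so the characteristic polynomial is λ² − (0)λ + (−9) with roots 3 and −3.
Eigenvectors give P = [[−3, −7], [−1, −2]] with P⁻¹ = [[2, −7], [−1, 3]], and C = P·diag(3, −3)·P⁻¹.
Then C⁷ = P·diag(2187, −2187)·P⁻¹ = [[−6561, 15309], [−2187, 4374]] · [[2, −7], [−1, 3]] = [[−28431, 91854], [−8748, 28431]].

−8748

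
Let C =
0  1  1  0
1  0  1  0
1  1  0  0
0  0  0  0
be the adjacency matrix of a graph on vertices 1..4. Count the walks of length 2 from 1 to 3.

The number of length-2 walks from vertex 1 to vertex 3 is entry (1,3) of C², where C is the adjacency matrix.
C² = [[2, 1, 1, 0], [1, 2, 1, 0], [1, 1, 2, 0], [0, 0, 0, 0]]

1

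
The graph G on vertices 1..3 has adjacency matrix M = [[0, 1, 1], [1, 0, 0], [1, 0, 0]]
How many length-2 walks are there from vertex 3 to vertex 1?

The number of length-2 walks from vertex 3 to vertex 1 is entry (3,1) of M², where M is the adjacency matrix.
M² = [[2, 0, 0], [0, 1, 1], [0, 1, 1]]

0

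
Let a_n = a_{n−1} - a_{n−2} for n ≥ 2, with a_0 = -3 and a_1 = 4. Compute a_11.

-7

With companion matrix B = [[1, -1], [1, 0]], [a_n, a_{n−1}]ᵀ = B·[a_{n−1}, a_{n−2}]ᵀ, so [a_11, a_10]ᵀ = B^10·[a_1, a_0]ᵀ.
B^10 = [[-1, 1], [-1, 0]], giving [a_11, a_10]ᵀ = [[-7], [-4]].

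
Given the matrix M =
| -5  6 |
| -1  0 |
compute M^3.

tr M = -5 and det M = 6, so the characteristic polynomial is λ² − (-5)λ + (6) with roots -3 and -2.
Eigenvectors give P = [[3, -2], [1, -1]] with P⁻¹ = [[1, -2], [1, -3]], and M = P·diag(-3, -2)·P⁻¹.
Then M^3 = P·diag(-27, -8)·P⁻¹ = [[-81, 16], [-27, 8]] · [[1, -2], [1, -3]] = [[-65, 114], [-19, 30]].

[[-65, 114], [-19, 30]]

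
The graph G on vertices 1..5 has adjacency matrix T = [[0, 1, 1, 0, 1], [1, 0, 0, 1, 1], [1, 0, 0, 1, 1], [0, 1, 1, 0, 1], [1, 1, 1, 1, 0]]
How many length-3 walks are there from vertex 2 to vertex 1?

8

The number of length-3 walks from vertex 2 to vertex 1 is entry (2,1) of T^3, where T is the adjacency matrix.
T^2 = [[3, 1, 1, 3, 2], [1, 3, 3, 1, 2], [1, 3, 3, 1, 2], [3, 1, 1, 3, 2], [2, 2, 2, 2, 4]]
T^3 = [[4, 8, 8, 4, 8], [8, 4, 4, 8, 8], [8, 4, 4, 8, 8], [4, 8, 8, 4, 8], [8, 8, 8, 8, 8]]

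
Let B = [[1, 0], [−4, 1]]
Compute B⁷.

B = I + N where N = [[0, 0], [−4, 0]] is strictly lower-triangular, so N² = 0.
(I + N)⁷ = I + 7·N = [[1, 0], [−28, 1]].

[[1, 0], [−28, 1]]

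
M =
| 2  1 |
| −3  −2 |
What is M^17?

[[2, 1], [−3, −2]]

M² = I (check: tr M = 0 and det M = −1), so M^17 = M since 17 is odd.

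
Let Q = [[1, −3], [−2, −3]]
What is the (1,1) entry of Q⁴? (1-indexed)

73

Q² = [[7, 6], [4, 15]]
Q³ = [[−5, −39], [−26, −57]]
Q⁴ = [[73, 132], [88, 249]]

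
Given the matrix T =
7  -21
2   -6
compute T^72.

T² = T (a projection; rank 1, trace 1), so T^72 = T.

[[7, -21], [2, -6]]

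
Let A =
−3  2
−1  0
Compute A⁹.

[[−1023, 1022], [−511, 510]]

tr A = −3 and det A = 2, so the characteristic polynomial is λ² − (−3)λ + (2) with roots −2 and −1.
Eigenvectors give P = [[−2, 1], [−1, 1]] with P⁻¹ = [[−1, 1], [−1, 2]], and A = P·diag(−2, −1)·P⁻¹.
Then A⁹ = P·diag(−512, −1)·P⁻¹ = [[1024, −1], [512, −1]] · [[−1, 1], [−1, 2]] = [[−1023, 1022], [−511, 510]].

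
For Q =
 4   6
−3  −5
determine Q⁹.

tr Q = −1 and det Q = −2, so the characteristic polynomial is λ² − (−1)λ + (−2) with roots 1 and −2.
Eigenvectors give P = [[−2, −1], [1, 1]] with P⁻¹ = [[−1, −1], [1, 2]], and Q = P·diag(1, −2)·P⁻¹.
Then Q⁹ = P·diag(1, −512)·P⁻¹ = [[−2, 512], [1, −512]] · [[−1, −1], [1, 2]] = [[514, 1026], [−513, −1025]].

[[514, 1026], [−513, −1025]]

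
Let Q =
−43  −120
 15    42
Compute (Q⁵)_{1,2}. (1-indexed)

tr Q = −1 and det Q = −6, so the characteristic polynomial is λ² − (−1)λ + (−6) with roots 2 and −3.
Eigenvectors give P = [[8, −3], [−3, 1]] with P⁻¹ = [[−1, −3], [−3, −8]], and Q = P·diag(2, −3)·P⁻¹.
Then Q⁵ = P·diag(32, −243)·P⁻¹ = [[256, 729], [−96, −243]] · [[−1, −3], [−3, −8]] = [[−2443, −6600], [825, 2232]].

−6600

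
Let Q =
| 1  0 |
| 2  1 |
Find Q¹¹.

[[1, 0], [22, 1]]

Q = I + N where N = [[0, 0], [2, 0]] is strictly lower-triangular, so N² = 0.
(I + N)¹¹ = I + 11·N = [[1, 0], [22, 1]].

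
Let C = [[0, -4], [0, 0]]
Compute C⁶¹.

[[0, 0], [0, 0]]

C is strictly triangular, hence nilpotent: C² = 0, so C⁶¹ = 0.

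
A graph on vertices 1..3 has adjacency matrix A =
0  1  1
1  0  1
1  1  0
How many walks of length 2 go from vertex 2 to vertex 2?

2

The number of length-2 walks from vertex 2 to vertex 2 is entry (2,2) of A², where A is the adjacency matrix.
A² = [[2, 1, 1], [1, 2, 1], [1, 1, 2]]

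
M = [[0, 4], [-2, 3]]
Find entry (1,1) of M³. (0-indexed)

M² = [[-8, 12], [-6, 1]]
M³ = [[-24, 4], [-2, -21]]

-21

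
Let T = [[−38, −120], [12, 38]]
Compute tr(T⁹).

tr T = 0 and det T = −4, so the characteristic polynomial is λ² − (0)λ + (−4) with roots −2 and 2.
Eigenvectors give P = [[10, −3], [−3, 1]] with P⁻¹ = [[1, 3], [3, 10]], and T = P·diag(−2, 2)·P⁻¹.
Then T⁹ = P·diag(−512, 512)·P⁻¹ = [[−5120, −1536], [1536, 512]] · [[1, 3], [3, 10]] = [[−9728, −30720], [3072, 9728]].

0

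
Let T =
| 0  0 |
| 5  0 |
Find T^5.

[[0, 0], [0, 0]]

T is strictly triangular, hence nilpotent: T^2 = 0, so T^5 = 0.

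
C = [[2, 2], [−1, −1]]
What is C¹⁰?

[[2, 2], [−1, −1]]

C² = C (a projection; rank 1, trace 1), so C¹⁰ = C.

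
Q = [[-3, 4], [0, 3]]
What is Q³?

[[-27, 36], [0, 27]]

Q² = [[9, 0], [0, 9]]
Q³ = [[-27, 36], [0, 27]]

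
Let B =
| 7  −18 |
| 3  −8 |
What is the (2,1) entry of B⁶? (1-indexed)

tr B = −1 and det B = −2, so the characteristic polynomial is λ² − (−1)λ + (−2) with roots −2 and 1.
Eigenvectors give P = [[2, 3], [1, 1]] with P⁻¹ = [[−1, 3], [1, −2]], and B = P·diag(−2, 1)·P⁻¹.
Then B⁶ = P·diag(64, 1)·P⁻¹ = [[128, 3], [64, 1]] · [[−1, 3], [1, −2]] = [[−125, 378], [−63, 190]].

−63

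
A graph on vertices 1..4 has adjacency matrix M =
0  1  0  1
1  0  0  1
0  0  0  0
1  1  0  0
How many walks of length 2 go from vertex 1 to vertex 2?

1

The number of length-2 walks from vertex 1 to vertex 2 is entry (1,2) of M², where M is the adjacency matrix.
M² = [[2, 1, 0, 1], [1, 2, 0, 1], [0, 0, 0, 0], [1, 1, 0, 2]]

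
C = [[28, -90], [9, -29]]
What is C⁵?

[[298, -990], [99, -329]]

tr C = -1 and det C = -2, so the characteristic polynomial is λ² − (-1)λ + (-2) with roots 1 and -2.
Eigenvectors give P = [[10, 3], [3, 1]] with P⁻¹ = [[1, -3], [-3, 10]], and C = P·diag(1, -2)·P⁻¹.
Then C⁵ = P·diag(1, -32)·P⁻¹ = [[10, -96], [3, -32]] · [[1, -3], [-3, 10]] = [[298, -990], [99, -329]].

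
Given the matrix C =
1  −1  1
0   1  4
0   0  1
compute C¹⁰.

C = I + N where N = [[0, −1, 1], [0, 0, 4], [0, 0, 0]] is strictly upper-triangular, so N³ = 0.
(I + N)¹⁰ = I + 10·N + 45·N² = [[1, −10, −170], [0, 1, 40], [0, 0, 1]].

[[1, −10, −170], [0, 1, 40], [0, 0, 1]]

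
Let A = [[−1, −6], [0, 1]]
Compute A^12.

[[1, 0], [0, 1]]

A² = I (check: tr A = 0 and det A = −1), so A^12 = I since 12 is even.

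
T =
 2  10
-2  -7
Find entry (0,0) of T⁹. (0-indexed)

76172

tr T = -5 and det T = 6, so the characteristic polynomial is λ² − (-5)λ + (6) with roots -3 and -2.
Eigenvectors give P = [[-2, 5], [1, -2]] with P⁻¹ = [[2, 5], [1, 2]], and T = P·diag(-3, -2)·P⁻¹.
Then T⁹ = P·diag(-19683, -512)·P⁻¹ = [[39366, -2560], [-19683, 1024]] · [[2, 5], [1, 2]] = [[76172, 191710], [-38342, -96367]].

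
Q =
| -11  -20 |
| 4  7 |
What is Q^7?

tr Q = -4 and det Q = 3, so the characteristic polynomial is λ² − (-4)λ + (3) with roots -1 and -3.
Eigenvectors give P = [[2, 5], [-1, -2]] with P⁻¹ = [[-2, -5], [1, 2]], and Q = P·diag(-1, -3)·P⁻¹.
Then Q^7 = P·diag(-1, -2187)·P⁻¹ = [[-2, -10935], [1, 4374]] · [[-2, -5], [1, 2]] = [[-10931, -21860], [4372, 8743]].

[[-10931, -21860], [4372, 8743]]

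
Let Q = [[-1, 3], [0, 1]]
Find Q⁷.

[[-1, 3], [0, 1]]

Q² = I (check: tr Q = 0 and det Q = -1), so Q⁷ = Q since 7 is odd.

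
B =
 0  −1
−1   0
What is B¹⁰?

[[1, 0], [0, 1]]

B² = I (check: tr B = 0 and det B = −1), so B¹⁰ = I since 10 is even.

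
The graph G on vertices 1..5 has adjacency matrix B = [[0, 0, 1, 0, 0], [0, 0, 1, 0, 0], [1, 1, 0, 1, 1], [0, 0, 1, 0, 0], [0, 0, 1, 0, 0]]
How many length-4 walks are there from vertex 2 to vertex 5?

4

The number of length-4 walks from vertex 2 to vertex 5 is entry (2,5) of B^4, where B is the adjacency matrix.
B^2 = [[1, 1, 0, 1, 1], [1, 1, 0, 1, 1], [0, 0, 4, 0, 0], [1, 1, 0, 1, 1], [1, 1, 0, 1, 1]]
B^3 = [[0, 0, 4, 0, 0], [0, 0, 4, 0, 0], [4, 4, 0, 4, 4], [0, 0, 4, 0, 0], [0, 0, 4, 0, 0]]
B^4 = [[4, 4, 0, 4, 4], [4, 4, 0, 4, 4], [0, 0, 16, 0, 0], [4, 4, 0, 4, 4], [4, 4, 0, 4, 4]]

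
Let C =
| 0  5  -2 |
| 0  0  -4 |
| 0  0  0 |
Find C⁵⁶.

[[0, 0, 0], [0, 0, 0], [0, 0, 0]]

C is strictly triangular, hence nilpotent: C³ = 0, so C⁵⁶ = 0.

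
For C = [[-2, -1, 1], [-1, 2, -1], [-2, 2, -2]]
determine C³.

C² = [[3, 2, -3], [2, 3, -1], [6, 2, 0]]
C³ = [[-2, -5, 7], [-5, 2, 1], [-14, -2, 4]]

[[-2, -5, 7], [-5, 2, 1], [-14, -2, 4]]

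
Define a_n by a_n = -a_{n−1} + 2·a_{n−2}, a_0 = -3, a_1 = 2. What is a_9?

With companion matrix B = [[-1, 2], [1, 0]], [a_n, a_{n−1}]ᵀ = B·[a_{n−1}, a_{n−2}]ᵀ, so [a_9, a_8]ᵀ = B⁸·[a_1, a_0]ᵀ.
B⁸ = [[171, -170], [-85, 86]], giving [a_9, a_8]ᵀ = [[852], [-428]].

852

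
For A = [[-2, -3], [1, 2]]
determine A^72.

A² = I (check: tr A = 0 and det A = -1), so A^72 = I since 72 is even.

[[1, 0], [0, 1]]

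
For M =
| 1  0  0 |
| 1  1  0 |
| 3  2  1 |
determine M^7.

[[1, 0, 0], [7, 1, 0], [63, 14, 1]]

M = I + N where N = [[0, 0, 0], [1, 0, 0], [3, 2, 0]] is strictly lower-triangular, so N^3 = 0.
(I + N)^7 = I + 7·N + 21·N^2 = [[1, 0, 0], [7, 1, 0], [63, 14, 1]].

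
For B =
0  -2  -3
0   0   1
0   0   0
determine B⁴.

B is strictly triangular, hence nilpotent: B³ = 0, so B⁴ = 0.

[[0, 0, 0], [0, 0, 0], [0, 0, 0]]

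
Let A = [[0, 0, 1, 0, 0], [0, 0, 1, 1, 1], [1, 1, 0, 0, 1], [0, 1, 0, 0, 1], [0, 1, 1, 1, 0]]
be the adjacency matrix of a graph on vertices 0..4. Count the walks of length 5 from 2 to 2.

The number of length-5 walks from vertex 2 to vertex 2 is entry (2,2) of A^5, where A is the adjacency matrix.
A^2 = [[1, 1, 0, 0, 1], [1, 3, 1, 1, 2], [0, 1, 3, 2, 1], [0, 1, 2, 2, 1], [1, 2, 1, 1, 3]]
A^3 = [[0, 1, 3, 2, 1], [1, 4, 6, 5, 5], [3, 6, 2, 2, 6], [2, 5, 2, 2, 5], [1, 5, 6, 5, 4]]
A^4 = [[3, 6, 2, 2, 6], [6, 16, 10, 9, 15], [2, 10, 15, 12, 10], [2, 9, 12, 10, 9], [6, 15, 10, 9, 16]]
A^5 = [[2, 10, 15, 12, 10], [10, 34, 37, 31, 35], [15, 37, 22, 20, 37], [12, 31, 20, 18, 31], [10, 35, 37, 31, 34]]

22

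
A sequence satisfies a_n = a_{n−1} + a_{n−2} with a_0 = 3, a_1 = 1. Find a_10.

157

With companion matrix M = [[1, 1], [1, 0]], [a_n, a_{n−1}]ᵀ = M·[a_{n−1}, a_{n−2}]ᵀ, so [a_10, a_9]ᵀ = M⁹·[a_1, a_0]ᵀ.
M⁹ = [[55, 34], [34, 21]], giving [a_10, a_9]ᵀ = [[157], [97]].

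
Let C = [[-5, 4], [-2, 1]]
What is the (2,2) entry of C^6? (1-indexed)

tr C = -4 and det C = 3, so the characteristic polynomial is λ² − (-4)λ + (3) with roots -1 and -3.
Eigenvectors give P = [[-1, 2], [-1, 1]] with P⁻¹ = [[1, -2], [1, -1]], and C = P·diag(-1, -3)·P⁻¹.
Then C^6 = P·diag(1, 729)·P⁻¹ = [[-1, 1458], [-1, 729]] · [[1, -2], [1, -1]] = [[1457, -1456], [728, -727]].

-727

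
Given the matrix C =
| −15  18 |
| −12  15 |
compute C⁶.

tr C = 0 and det C = −9, so the characteristic polynomial is λ² − (0)λ + (−9) with roots 3 and −3.
Eigenvectors give P = [[1, 3], [1, 2]] with P⁻¹ = [[−2, 3], [1, −1]], and C = P·diag(3, −3)·P⁻¹.
Then C⁶ = P·diag(729, 729)·P⁻¹ = [[729, 2187], [729, 1458]] · [[−2, 3], [1, −1]] = [[729, 0], [0, 729]].

[[729, 0], [0, 729]]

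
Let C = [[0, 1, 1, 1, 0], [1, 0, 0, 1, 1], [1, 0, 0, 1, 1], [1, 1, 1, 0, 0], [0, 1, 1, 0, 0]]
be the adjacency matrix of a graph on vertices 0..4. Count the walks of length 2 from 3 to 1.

1

The number of length-2 walks from vertex 3 to vertex 1 is entry (3,1) of C^2, where C is the adjacency matrix.
C^2 = [[3, 1, 1, 2, 2], [1, 3, 3, 1, 0], [1, 3, 3, 1, 0], [2, 1, 1, 3, 2], [2, 0, 0, 2, 2]]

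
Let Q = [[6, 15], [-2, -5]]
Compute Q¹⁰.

[[6, 15], [-2, -5]]

Q² = Q (a projection; rank 1, trace 1), so Q¹⁰ = Q.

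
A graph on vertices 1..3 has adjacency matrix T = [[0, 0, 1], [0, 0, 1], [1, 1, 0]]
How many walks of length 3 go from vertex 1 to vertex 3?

2

The number of length-3 walks from vertex 1 to vertex 3 is entry (1,3) of T³, where T is the adjacency matrix.
T² = [[1, 1, 0], [1, 1, 0], [0, 0, 2]]
T³ = [[0, 0, 2], [0, 0, 2], [2, 2, 0]]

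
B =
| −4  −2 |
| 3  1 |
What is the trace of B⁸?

tr B = −3 and det B = 2, so the characteristic polynomial is λ² − (−3)λ + (2) with roots −1 and −2.
Eigenvectors give P = [[−2, −1], [3, 1]] with P⁻¹ = [[1, 1], [−3, −2]], and B = P·diag(−1, −2)·P⁻¹.
Then B⁸ = P·diag(1, 256)·P⁻¹ = [[−2, −256], [3, 256]] · [[1, 1], [−3, −2]] = [[766, 510], [−765, −509]].

257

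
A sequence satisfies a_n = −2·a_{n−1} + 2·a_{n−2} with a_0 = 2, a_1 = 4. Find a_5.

With companion matrix M = [[−2, 2], [1, 0]], [a_n, a_{n−1}]ᵀ = M·[a_{n−1}, a_{n−2}]ᵀ, so [a_5, a_4]ᵀ = M⁴·[a_1, a_0]ᵀ.
M⁴ = [[44, −32], [−16, 12]], giving [a_5, a_4]ᵀ = [[112], [−40]].

112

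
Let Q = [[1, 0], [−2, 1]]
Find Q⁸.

Q = I + N where N = [[0, 0], [−2, 0]] is strictly lower-triangular, so N² = 0.
(I + N)⁸ = I + 8·N = [[1, 0], [−16, 1]].

[[1, 0], [−16, 1]]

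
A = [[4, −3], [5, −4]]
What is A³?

A² = I (check: tr A = 0 and det A = −1), so A³ = A since 3 is odd.

[[4, −3], [5, −4]]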